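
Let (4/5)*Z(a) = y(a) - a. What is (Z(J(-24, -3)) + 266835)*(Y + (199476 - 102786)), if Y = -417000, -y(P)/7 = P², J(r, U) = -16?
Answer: -84758830650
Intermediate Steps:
y(P) = -7*P²
Z(a) = -35*a²/4 - 5*a/4 (Z(a) = 5*(-7*a² - a)/4 = 5*(-a - 7*a²)/4 = -35*a²/4 - 5*a/4)
(Z(J(-24, -3)) + 266835)*(Y + (199476 - 102786)) = ((5/4)*(-16)*(-1 - 7*(-16)) + 266835)*(-417000 + (199476 - 102786)) = ((5/4)*(-16)*(-1 + 112) + 266835)*(-417000 + 96690) = ((5/4)*(-16)*111 + 266835)*(-320310) = (-2220 + 266835)*(-320310) = 264615*(-320310) = -84758830650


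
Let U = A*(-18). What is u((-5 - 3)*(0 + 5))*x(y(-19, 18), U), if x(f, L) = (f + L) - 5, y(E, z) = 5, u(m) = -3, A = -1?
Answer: -54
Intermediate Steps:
U = 18 (U = -1*(-18) = 18)
x(f, L) = -5 + L + f (x(f, L) = (L + f) - 5 = -5 + L + f)
u((-5 - 3)*(0 + 5))*x(y(-19, 18), U) = -3*(-5 + 18 + 5) = -3*18 = -54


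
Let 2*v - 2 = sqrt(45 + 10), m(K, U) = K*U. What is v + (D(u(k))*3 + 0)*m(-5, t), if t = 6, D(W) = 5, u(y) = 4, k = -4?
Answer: -449 + sqrt(55)/2 ≈ -445.29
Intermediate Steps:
v = 1 + sqrt(55)/2 (v = 1 + sqrt(45 + 10)/2 = 1 + sqrt(55)/2 ≈ 4.7081)
v + (D(u(k))*3 + 0)*m(-5, t) = (1 + sqrt(55)/2) + (5*3 + 0)*(-5*6) = (1 + sqrt(55)/2) + (15 + 0)*(-30) = (1 + sqrt(55)/2) + 15*(-30) = (1 + sqrt(55)/2) - 450 = -449 + sqrt(55)/2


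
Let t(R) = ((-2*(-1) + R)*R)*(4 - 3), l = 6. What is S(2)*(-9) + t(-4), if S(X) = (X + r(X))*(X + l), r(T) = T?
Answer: -280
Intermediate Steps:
t(R) = R*(2 + R) (t(R) = ((2 + R)*R)*1 = (R*(2 + R))*1 = R*(2 + R))
S(X) = 2*X*(6 + X) (S(X) = (X + X)*(X + 6) = (2*X)*(6 + X) = 2*X*(6 + X))
S(2)*(-9) + t(-4) = (2*2*(6 + 2))*(-9) - 4*(2 - 4) = (2*2*8)*(-9) - 4*(-2) = 32*(-9) + 8 = -288 + 8 = -280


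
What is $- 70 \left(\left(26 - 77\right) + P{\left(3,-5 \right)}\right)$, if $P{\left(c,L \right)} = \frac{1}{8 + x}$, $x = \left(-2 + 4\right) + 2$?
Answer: $\frac{21385}{6} \approx 3564.2$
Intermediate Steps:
$x = 4$ ($x = 2 + 2 = 4$)
$P{\left(c,L \right)} = \frac{1}{12}$ ($P{\left(c,L \right)} = \frac{1}{8 + 4} = \frac{1}{12}$)
$- 70 \left(\left(26 - 77\right) + P{\left(3,-5 \right)}\right) = - 70 \left(\left(26 - 77\right) + \frac{1}{12}\right) = - 70 \left(-51 + \frac{1}{12}\right) = \left(-70\right) \left(- \frac{611}{12}\right) = \frac{21385}{6}$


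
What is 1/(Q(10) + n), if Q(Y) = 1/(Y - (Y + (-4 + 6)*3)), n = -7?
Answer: -6/43 ≈ -0.13953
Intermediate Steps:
Q(Y) = -⅙ (Q(Y) = 1/(Y - (Y + 2*3)) = 1/(Y - (Y + 6)) = 1/(Y - (6 + Y)) = 1/(Y + (-6 - Y)) = 1/(-6) = -⅙)
1/(Q(10) + n) = 1/(-⅙ - 7) = 1/(-43/6) = -6/43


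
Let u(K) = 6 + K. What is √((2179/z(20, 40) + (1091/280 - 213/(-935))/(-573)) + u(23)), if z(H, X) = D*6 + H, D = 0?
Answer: 13*√183679576086930/15001140 ≈ 11.745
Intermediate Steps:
z(H, X) = H (z(H, X) = 0*6 + H = 0 + H = H)
√((2179/z(20, 40) + (1091/280 - 213/(-935))/(-573)) + u(23)) = √((2179/20 + (1091/280 - 213/(-935))/(-573)) + (6 + 23)) = √((2179*(1/20) + (1091*(1/280) - 213*(-1/935))*(-1/573)) + 29) = √((2179/20 + (1091/280 + 213/935)*(-1/573)) + 29) = √((2179/20 + (43189/10472)*(-1/573)) + 29) = √((2179/20 - 43189/6000456) + 29) = √(3268532461/30002280 + 29) = √(4138598581/30002280) = 13*√183679576086930/15001140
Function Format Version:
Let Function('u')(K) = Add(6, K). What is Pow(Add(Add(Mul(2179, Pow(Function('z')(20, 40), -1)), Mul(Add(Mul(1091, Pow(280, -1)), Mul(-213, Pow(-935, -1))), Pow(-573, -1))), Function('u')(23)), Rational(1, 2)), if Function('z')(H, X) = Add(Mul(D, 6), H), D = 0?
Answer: Mul(Rational(13, 15001140), Pow(183679576086930, Rational(1, 2))) ≈ 11.745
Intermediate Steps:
Function('z')(H, X) = H (Function('z')(H, X) = Add(Mul(0, 6), H) = Add(0, H) = H)
Pow(Add(Add(Mul(2179, Pow(Function('z')(20, 40), -1)), Mul(Add(Mul(1091, Pow(280, -1)), Mul(-213, Pow(-935, -1))), Pow(-573, -1))), Function('u')(23)), Rational(1, 2)) = Pow(Add(Add(Mul(2179, Pow(20, -1)), Mul(Add(Mul(1091, Pow(280, -1)), Mul(-213, Pow(-935, -1))), Pow(-573, -1))), Add(6, 23)), Rational(1, 2)) = Pow(Add(Add(Mul(2179, Rational(1, 20)), Mul(Add(Mul(1091, Rational(1, 280)), Mul(-213, Rational(-1, 935))), Rational(-1, 573))), 29), Rational(1, 2)) = Pow(Add(Add(Rational(2179, 20), Mul(Add(Rational(1091, 280), Rational(213, 935)), Rational(-1, 573))), 29), Rational(1, 2)) = Pow(Add(Add(Rational(2179, 20), Mul(Rational(43189, 10472), Rational(-1, 573))), 29), Rational(1, 2)) = Pow(Add(Add(Rational(2179, 20), Rational(-43189, 6000456)), 29), Rational(1, 2)) = Pow(Add(Rational(3268532461, 30002280), 29), Rational(1, 2)) = Pow(Rational(4138598581, 30002280), Rational(1, 2)) = Mul(Rational(13, 15001140), Pow(183679576086930, Rational(1, 2)))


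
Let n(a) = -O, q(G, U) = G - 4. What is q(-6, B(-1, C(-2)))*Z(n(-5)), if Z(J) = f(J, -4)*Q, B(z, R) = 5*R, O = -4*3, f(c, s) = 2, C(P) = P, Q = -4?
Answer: 80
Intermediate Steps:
O = -12
q(G, U) = -4 + G
n(a) = 12 (n(a) = -1*(-12) = 12)
Z(J) = -8 (Z(J) = 2*(-4) = -8)
q(-6, B(-1, C(-2)))*Z(n(-5)) = (-4 - 6)*(-8) = -10*(-8) = 80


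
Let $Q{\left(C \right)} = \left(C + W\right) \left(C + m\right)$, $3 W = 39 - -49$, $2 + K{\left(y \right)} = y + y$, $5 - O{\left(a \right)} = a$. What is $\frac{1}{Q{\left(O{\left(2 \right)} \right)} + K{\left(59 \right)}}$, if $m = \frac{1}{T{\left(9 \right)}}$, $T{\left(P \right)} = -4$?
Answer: $\frac{12}{2459} \approx 0.00488$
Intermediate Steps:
$O{\left(a \right)} = 5 - a$
$K{\left(y \right)} = -2 + 2 y$ ($K{\left(y \right)} = -2 + \left(y + y\right) = -2 + 2 y$)
$m = - \frac{1}{4}$ ($m = \frac{1}{-4} = - \frac{1}{4} \approx -0.25$)
$W = \frac{88}{3}$ ($W = \frac{39 - -49}{3} = \frac{39 + 49}{3} = \frac{1}{3} \cdot 88 = \frac{88}{3} \approx 29.333$)
$Q{\left(C \right)} = \left(- \frac{1}{4} + C\right) \left(\frac{88}{3} + C\right)$ ($Q{\left(C \right)} = \left(C + \frac{88}{3}\right) \left(C - \frac{1}{4}\right) = \left(\frac{88}{3} + C\right) \left(- \frac{1}{4} + C\right) = \left(- \frac{1}{4} + C\right) \left(\frac{88}{3} + C\right)$)
$\frac{1}{Q{\left(O{\left(2 \right)} \right)} + K{\left(59 \right)}} = \frac{1}{\left(- \frac{22}{3} + \left(5 - 2\right)^{2} + \frac{349 \left(5 - 2\right)}{12}\right) + \left(-2 + 2 \cdot 59\right)} = \frac{1}{\left(- \frac{22}{3} + \left(5 - 2\right)^{2} + \frac{349 \left(5 - 2\right)}{12}\right) + \left(-2 + 118\right)} = \frac{1}{\left(- \frac{22}{3} + 3^{2} + \frac{349}{12} \cdot 3\right) + 116} = \frac{1}{\left(- \frac{22}{3} + 9 + \frac{349}{4}\right) + 116} = \frac{1}{\frac{1067}{12} + 116} = \frac{1}{\frac{2459}{12}} = \frac{12}{2459}$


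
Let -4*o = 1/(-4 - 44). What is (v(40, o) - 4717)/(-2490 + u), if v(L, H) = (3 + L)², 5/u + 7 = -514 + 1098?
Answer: 1654836/1436725 ≈ 1.1518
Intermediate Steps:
o = 1/192 (o = -1/(4*(-4 - 44)) = -¼/(-48) = -¼*(-1/48) = 1/192 ≈ 0.0052083)
u = 5/577 (u = 5/(-7 + (-514 + 1098)) = 5/(-7 + 584) = 5/577 ≈ 0.0086655)
(v(40, o) - 4717)/(-2490 + u) = ((3 + 40)² - 4717)/(-2490 + 5/577) = (43² - 4717)/(-1436725/577) = (1849 - 4717)*(-577/1436725) = -2868*(-577/1436725) = 1654836/1436725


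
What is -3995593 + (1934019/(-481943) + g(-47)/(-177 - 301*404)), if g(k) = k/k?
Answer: -21318871274238291/5335590953 ≈ -3.9956e+6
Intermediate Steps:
g(k) = 1
-3995593 + (1934019/(-481943) + g(-47)/(-177 - 301*404)) = -3995593 + (1934019/(-481943) + 1/(-177 - 301*404)) = -3995593 + (1934019*(-1/481943) + 1/(-177 - 121604)) = -3995593 + (-1934019/481943 + 1/(-121781)) = -3995593 + (-1934019/481943 + 1*(-1/121781)) = -3995593 + (-1934019/481943 - 1/121781) = -3995593 - 21411568162/5335590953 = -21318871274238291/5335590953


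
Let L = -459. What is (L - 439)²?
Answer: 806404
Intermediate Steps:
(L - 439)² = (-459 - 439)² = (-898)² = 806404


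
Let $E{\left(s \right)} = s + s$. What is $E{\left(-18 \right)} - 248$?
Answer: $-284$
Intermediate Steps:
$E{\left(s \right)} = 2 s$
$E{\left(-18 \right)} - 248 = 2 \left(-18\right) - 248 = -36 - 248 = -284$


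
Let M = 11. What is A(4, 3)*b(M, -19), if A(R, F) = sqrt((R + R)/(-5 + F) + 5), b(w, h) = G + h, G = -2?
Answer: -21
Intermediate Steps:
b(w, h) = -2 + h
A(R, F) = sqrt(5 + 2*R/(-5 + F)) (A(R, F) = sqrt((2*R)/(-5 + F) + 5) = sqrt(2*R/(-5 + F) + 5) = sqrt(5 + 2*R/(-5 + F)))
A(4, 3)*b(M, -19) = sqrt((-25 + 2*4 + 5*3)/(-5 + 3))*(-2 - 19) = sqrt((-25 + 8 + 15)/(-2))*(-21) = sqrt(-1/2*(-2))*(-21) = sqrt(1)*(-21) = 1*(-21) = -21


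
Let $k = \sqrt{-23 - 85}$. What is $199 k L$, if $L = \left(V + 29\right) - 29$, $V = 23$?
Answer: $27462 i \sqrt{3} \approx 47566.0 i$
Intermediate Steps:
$L = 23$ ($L = \left(23 + 29\right) - 29 = 52 - 29 = 23$)
$k = 6 i \sqrt{3}$ ($k = \sqrt{-108} = 6 i \sqrt{3} \approx 10.392 i$)
$199 k L = 199 \cdot 6 i \sqrt{3} \cdot 23 = 1194 i \sqrt{3} \cdot 23 = 27462 i \sqrt{3}$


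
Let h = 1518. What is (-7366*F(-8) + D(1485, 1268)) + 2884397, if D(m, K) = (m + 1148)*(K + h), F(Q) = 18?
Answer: 10087347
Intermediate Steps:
D(m, K) = (1148 + m)*(1518 + K) (D(m, K) = (m + 1148)*(K + 1518) = (1148 + m)*(1518 + K))
(-7366*F(-8) + D(1485, 1268)) + 2884397 = (-7366*18 + (1742664 + 1148*1268 + 1518*1485 + 1268*1485)) + 2884397 = (-132588 + (1742664 + 1455664 + 2254230 + 1882980)) + 2884397 = (-132588 + 7335538) + 2884397 = 7202950 + 2884397 = 10087347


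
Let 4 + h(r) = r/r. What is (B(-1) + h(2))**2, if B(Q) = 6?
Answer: 9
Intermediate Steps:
h(r) = -3 (h(r) = -4 + r/r = -4 + 1 = -3)
(B(-1) + h(2))**2 = (6 - 3)**2 = 3**2 = 9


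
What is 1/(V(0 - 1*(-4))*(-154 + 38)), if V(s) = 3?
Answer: -1/348 ≈ -0.0028736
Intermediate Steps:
1/(V(0 - 1*(-4))*(-154 + 38)) = 1/(3*(-154 + 38)) = 1/(3*(-116)) = 1/(-348) = -1/348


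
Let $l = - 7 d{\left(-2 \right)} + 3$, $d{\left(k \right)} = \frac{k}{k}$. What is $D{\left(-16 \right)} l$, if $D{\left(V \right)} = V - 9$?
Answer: $100$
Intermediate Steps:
$d{\left(k \right)} = 1$
$D{\left(V \right)} = -9 + V$ ($D{\left(V \right)} = V - 9 = -9 + V$)
$l = -4$ ($l = \left(-7\right) 1 + 3 = -7 + 3 = -4$)
$D{\left(-16 \right)} l = \left(-9 - 16\right) \left(-4\right) = \left(-25\right) \left(-4\right) = 100$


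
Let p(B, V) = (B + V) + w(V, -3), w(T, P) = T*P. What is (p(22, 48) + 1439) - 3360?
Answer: -1995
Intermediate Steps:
w(T, P) = P*T
p(B, V) = B - 2*V (p(B, V) = (B + V) - 3*V = B - 2*V)
(p(22, 48) + 1439) - 3360 = ((22 - 2*48) + 1439) - 3360 = ((22 - 96) + 1439) - 3360 = (-74 + 1439) - 3360 = 1365 - 3360 = -1995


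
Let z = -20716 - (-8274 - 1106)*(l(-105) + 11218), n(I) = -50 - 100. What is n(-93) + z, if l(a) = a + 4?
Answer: 104256594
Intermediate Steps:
n(I) = -150
l(a) = 4 + a
z = 104256744 (z = -20716 - (-8274 - 1106)*((4 - 105) + 11218) = -20716 - (-9380)*(-101 + 11218) = -20716 - (-9380)*11117 = -20716 - 1*(-104277460) = -20716 + 104277460 = 104256744)
n(-93) + z = -150 + 104256744 = 104256594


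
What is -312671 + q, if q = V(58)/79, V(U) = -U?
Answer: -24701067/79 ≈ -3.1267e+5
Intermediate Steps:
q = -58/79 (q = -1*58/79 = -58*1/79 = -58/79 ≈ -0.73418)
-312671 + q = -312671 - 58/79 = -24701067/79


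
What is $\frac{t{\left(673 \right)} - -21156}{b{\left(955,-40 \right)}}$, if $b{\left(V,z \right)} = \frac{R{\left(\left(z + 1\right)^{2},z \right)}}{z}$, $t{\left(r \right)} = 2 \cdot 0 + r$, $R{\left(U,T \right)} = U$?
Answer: $- \frac{873160}{1521} \approx -574.07$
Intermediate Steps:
$t{\left(r \right)} = r$ ($t{\left(r \right)} = 0 + r = r$)
$b{\left(V,z \right)} = \frac{\left(1 + z\right)^{2}}{z}$ ($b{\left(V,z \right)} = \frac{\left(z + 1\right)^{2}}{z} = \frac{\left(1 + z\right)^{2}}{z}$)
$\frac{t{\left(673 \right)} - -21156}{b{\left(955,-40 \right)}} = \frac{673 - -21156}{\frac{1}{-40} \left(1 - 40\right)^{2}} = \frac{673 + 21156}{\left(- \frac{1}{40}\right) \left(-39\right)^{2}} = \frac{21829}{\left(- \frac{1}{40}\right) 1521} = \frac{21829}{- \frac{1521}{40}} = 21829 \left(- \frac{40}{1521}\right) = - \frac{873160}{1521}$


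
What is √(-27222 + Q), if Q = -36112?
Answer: I*√63334 ≈ 251.66*I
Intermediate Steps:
√(-27222 + Q) = √(-27222 - 36112) = √(-63334) = I*√63334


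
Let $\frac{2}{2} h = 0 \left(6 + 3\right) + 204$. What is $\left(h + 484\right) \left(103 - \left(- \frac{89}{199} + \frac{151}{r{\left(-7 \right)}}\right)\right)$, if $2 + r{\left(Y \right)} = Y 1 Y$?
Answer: $\frac{644995184}{9353} \approx 68961.0$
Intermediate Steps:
$r{\left(Y \right)} = -2 + Y^{2}$ ($r{\left(Y \right)} = -2 + Y 1 Y = -2 + Y Y = -2 + Y^{2}$)
$h = 204$ ($h = 0 \left(6 + 3\right) + 204 = 0 \cdot 9 + 204 = 0 + 204 = 204$)
$\left(h + 484\right) \left(103 - \left(- \frac{89}{199} + \frac{151}{r{\left(-7 \right)}}\right)\right) = \left(204 + 484\right) \left(103 - \left(- \frac{89}{199} + \frac{151}{-2 + \left(-7\right)^{2}}\right)\right) = 688 \left(103 - \left(- \frac{89}{199} + \frac{151}{-2 + 49}\right)\right) = 688 \left(103 + \left(- \frac{151}{47} + \frac{89}{199}\right)\right) = 688 \left(103 - \frac{25866}{9353}\right) = 688 \cdot \frac{937493}{9353} = \frac{644995184}{9353}$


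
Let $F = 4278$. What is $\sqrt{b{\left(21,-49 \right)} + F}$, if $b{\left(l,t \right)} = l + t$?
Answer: $5 \sqrt{170} \approx 65.192$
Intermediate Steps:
$\sqrt{b{\left(21,-49 \right)} + F} = \sqrt{\left(21 - 49\right) + 4278} = \sqrt{-28 + 4278} = \sqrt{4250} = 5 \sqrt{170}$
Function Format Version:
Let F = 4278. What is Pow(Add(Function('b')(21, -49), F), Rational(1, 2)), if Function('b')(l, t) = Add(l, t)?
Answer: Mul(5, Pow(170, Rational(1, 2))) ≈ 65.192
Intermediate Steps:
Pow(Add(Function('b')(21, -49), F), Rational(1, 2)) = Pow(Add(Add(21, -49), 4278), Rational(1, 2)) = Pow(Add(-28, 4278), Rational(1, 2)) = Pow(4250, Rational(1, 2)) = Mul(5, Pow(170, Rational(1, 2)))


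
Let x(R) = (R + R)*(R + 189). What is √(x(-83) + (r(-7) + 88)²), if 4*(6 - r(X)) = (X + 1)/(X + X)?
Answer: 9*I*√84983/28 ≈ 93.702*I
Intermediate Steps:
r(X) = 6 - (1 + X)/(8*X) (r(X) = 6 - (X + 1)/(4*(X + X)) = 6 - (1 + X)/(4*(2*X)) = 6 - (1 + X)*1/(2*X)/4 = 6 - (1 + X)/(8*X))
x(R) = 2*R*(189 + R) (x(R) = (2*R)*(189 + R) = 2*R*(189 + R))
√(x(-83) + (r(-7) + 88)²) = √(2*(-83)*(189 - 83) + ((⅛)*(-1 + 47*(-7))/(-7) + 88)²) = √(2*(-83)*106 + ((⅛)*(-⅐)*(-1 - 329) + 88)²) = √(-17596 + ((⅛)*(-⅐)*(-330) + 88)²) = √(-17596 + (165/28 + 88)²) = √(-17596 + (2629/28)²) = √(-17596 + 6911641/784) = √(-6883623/784) = 9*I*√84983/28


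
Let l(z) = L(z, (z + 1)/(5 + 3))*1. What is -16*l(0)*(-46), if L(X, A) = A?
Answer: 92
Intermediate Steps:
l(z) = ⅛ + z/8 (l(z) = ((z + 1)/(5 + 3))*1 = ((1 + z)/8)*1 = ((1 + z)*(⅛))*1 = (⅛ + z/8)*1 = ⅛ + z/8)
-16*l(0)*(-46) = -16*(⅛ + (⅛)*0)*(-46) = -16*(⅛ + 0)*(-46) = -16*⅛*(-46) = -2*(-46) = 92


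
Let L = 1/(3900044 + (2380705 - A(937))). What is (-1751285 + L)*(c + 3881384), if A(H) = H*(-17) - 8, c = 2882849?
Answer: -74591170698542647597/6296686 ≈ -1.1846e+13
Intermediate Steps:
A(H) = -8 - 17*H (A(H) = -17*H - 8 = -8 - 17*H)
L = 1/6296686 (L = 1/(3900044 + (2380705 - (-8 - 17*937))) = 1/(3900044 + (2380705 - (-8 - 15929))) = 1/(3900044 + (2380705 - 1*(-15937))) = 1/(3900044 + (2380705 + 15937)) = 1/(3900044 + 2396642) = 1/6296686 ≈ 1.5881e-7)
(-1751285 + L)*(c + 3881384) = (-1751285 + 1/6296686)*(2882849 + 3881384) = -11027291741509/6296686*6764233 = -74591170698542647597/6296686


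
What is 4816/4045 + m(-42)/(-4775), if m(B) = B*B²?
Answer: 64536472/3862975 ≈ 16.706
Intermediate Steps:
m(B) = B³
4816/4045 + m(-42)/(-4775) = 4816/4045 + (-42)³/(-4775) = 4816*(1/4045) - 74088*(-1/4775) = 4816/4045 + 74088/4775 = 64536472/3862975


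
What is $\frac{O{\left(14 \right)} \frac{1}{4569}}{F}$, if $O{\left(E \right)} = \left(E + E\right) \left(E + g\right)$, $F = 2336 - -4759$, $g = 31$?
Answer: $\frac{28}{720379} \approx 3.8868 \cdot 10^{-5}$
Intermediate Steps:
$F = 7095$ ($F = 2336 + 4759 = 7095$)
$O{\left(E \right)} = 2 E \left(31 + E\right)$ ($O{\left(E \right)} = \left(E + E\right) \left(E + 31\right) = 2 E \left(31 + E\right)$)
$\frac{O{\left(14 \right)} \frac{1}{4569}}{F} = \frac{2 \cdot 14 \left(31 + 14\right) \frac{1}{4569}}{7095} = 2 \cdot 14 \cdot 45 \cdot \frac{1}{4569} \cdot \frac{1}{7095} = 1260 \cdot \frac{1}{4569} \cdot \frac{1}{7095} = \frac{420}{1523} \cdot \frac{1}{7095} = \frac{28}{720379}$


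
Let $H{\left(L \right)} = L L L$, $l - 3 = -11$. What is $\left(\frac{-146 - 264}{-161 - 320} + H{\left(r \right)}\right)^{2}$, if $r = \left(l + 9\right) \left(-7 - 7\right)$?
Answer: $\frac{1740958858116}{231361} \approx 7.5249 \cdot 10^{6}$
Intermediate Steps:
$l = -8$ ($l = 3 - 11 = -8$)
$r = -14$ ($r = \left(-8 + 9\right) \left(-7 - 7\right) = 1 \left(-14\right) = -14$)
$H{\left(L \right)} = L^{3}$ ($H{\left(L \right)} = L^{2} L = L^{3}$)
$\left(\frac{-146 - 264}{-161 - 320} + H{\left(r \right)}\right)^{2} = \left(\frac{-146 - 264}{-161 - 320} + \left(-14\right)^{3}\right)^{2} = \left(- \frac{410}{-481} - 2744\right)^{2} = \left(\left(-410\right) \left(- \frac{1}{481}\right) - 2744\right)^{2} = \left(\frac{410}{481} - 2744\right)^{2} = \left(- \frac{1319454}{481}\right)^{2} = \frac{1740958858116}{231361}$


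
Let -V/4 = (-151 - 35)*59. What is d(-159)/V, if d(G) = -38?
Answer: -19/21948 ≈ -0.00086568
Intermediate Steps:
V = 43896 (V = -4*(-151 - 35)*59 = -(-744)*59 = -4*(-10974) = 43896)
d(-159)/V = -38/43896 = -38*1/43896 = -19/21948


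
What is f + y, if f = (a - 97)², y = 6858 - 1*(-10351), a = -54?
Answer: 40010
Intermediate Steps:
y = 17209 (y = 6858 + 10351 = 17209)
f = 22801 (f = (-54 - 97)² = (-151)² = 22801)
f + y = 22801 + 17209 = 40010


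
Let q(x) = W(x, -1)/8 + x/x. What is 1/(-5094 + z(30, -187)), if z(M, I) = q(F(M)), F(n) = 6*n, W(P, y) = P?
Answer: -2/10141 ≈ -0.00019722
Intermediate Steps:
q(x) = 1 + x/8 (q(x) = x/8 + x/x = x*(1/8) + 1 = x/8 + 1 = 1 + x/8)
z(M, I) = 1 + 3*M/4 (z(M, I) = 1 + (6*M)/8 = 1 + 3*M/4)
1/(-5094 + z(30, -187)) = 1/(-5094 + (1 + (3/4)*30)) = 1/(-5094 + (1 + 45/2)) = 1/(-5094 + 47/2) = 1/(-10141/2) = -2/10141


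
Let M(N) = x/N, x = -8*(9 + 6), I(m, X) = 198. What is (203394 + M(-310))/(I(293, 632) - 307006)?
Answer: -3152613/4755524 ≈ -0.66294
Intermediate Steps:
x = -120 (x = -8*15 = -120)
M(N) = -120/N
(203394 + M(-310))/(I(293, 632) - 307006) = (203394 - 120/(-310))/(198 - 307006) = (203394 - 120*(-1/310))/(-306808) = (203394 + 12/31)*(-1/306808) = (6305226/31)*(-1/306808) = -3152613/4755524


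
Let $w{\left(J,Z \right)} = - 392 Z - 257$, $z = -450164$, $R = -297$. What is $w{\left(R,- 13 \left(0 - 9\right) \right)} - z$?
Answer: $404043$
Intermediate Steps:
$w{\left(J,Z \right)} = -257 - 392 Z$
$w{\left(R,- 13 \left(0 - 9\right) \right)} - z = \left(-257 - 392 \left(- 13 \left(0 - 9\right)\right)\right) - -450164 = \left(-257 - 392 \left(\left(-13\right) \left(-9\right)\right)\right) + 450164 = \left(-257 - 45864\right) + 450164 = -46121 + 450164 = 404043$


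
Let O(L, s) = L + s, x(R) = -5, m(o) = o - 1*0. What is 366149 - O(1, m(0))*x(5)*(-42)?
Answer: 365939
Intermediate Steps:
m(o) = o (m(o) = o + 0 = o)
366149 - O(1, m(0))*x(5)*(-42) = 366149 - (1 + 0)*(-5)*(-42) = 366149 - 1*(-5)*(-42) = 366149 - (-5)*(-42) = 366149 - 1*210 = 366149 - 210 = 365939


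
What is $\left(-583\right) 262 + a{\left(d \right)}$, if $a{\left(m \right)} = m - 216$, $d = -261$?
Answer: $-153223$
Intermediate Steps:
$a{\left(m \right)} = -216 + m$
$\left(-583\right) 262 + a{\left(d \right)} = \left(-583\right) 262 - 477 = -152746 - 477 = -153223$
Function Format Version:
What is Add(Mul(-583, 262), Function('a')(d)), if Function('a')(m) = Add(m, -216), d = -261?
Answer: -153223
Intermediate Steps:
Function('a')(m) = Add(-216, m)
Add(Mul(-583, 262), Function('a')(d)) = Add(Mul(-583, 262), Add(-216, -261)) = Add(-152746, -477) = -153223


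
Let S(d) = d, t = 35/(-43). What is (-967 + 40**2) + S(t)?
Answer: 27184/43 ≈ 632.19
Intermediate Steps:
t = -35/43 (t = 35*(-1/43) = -35/43 ≈ -0.81395)
(-967 + 40**2) + S(t) = (-967 + 40**2) - 35/43 = (-967 + 1600) - 35/43 = 633 - 35/43 = 27184/43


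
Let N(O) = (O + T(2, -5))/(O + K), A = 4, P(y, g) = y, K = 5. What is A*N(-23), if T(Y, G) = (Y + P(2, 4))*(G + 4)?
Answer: 6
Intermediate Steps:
T(Y, G) = (2 + Y)*(4 + G) (T(Y, G) = (Y + 2)*(G + 4) = (2 + Y)*(4 + G))
N(O) = (-4 + O)/(5 + O) (N(O) = (O + (8 + 2*(-5) + 4*2 - 5*2))/(O + 5) = (O + (8 - 10 + 8 - 10))/(5 + O) = (O - 4)/(5 + O) = (-4 + O)/(5 + O))
A*N(-23) = 4*((-4 - 23)/(5 - 23)) = 4*(-27/(-18)) = 4*(-1/18*(-27)) = 4*(3/2) = 6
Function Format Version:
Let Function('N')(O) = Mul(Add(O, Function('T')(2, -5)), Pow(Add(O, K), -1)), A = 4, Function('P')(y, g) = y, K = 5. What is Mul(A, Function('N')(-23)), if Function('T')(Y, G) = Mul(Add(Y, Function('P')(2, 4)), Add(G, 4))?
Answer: 6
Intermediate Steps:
Function('T')(Y, G) = Mul(Add(2, Y), Add(4, G)) (Function('T')(Y, G) = Mul(Add(Y, 2), Add(G, 4)) = Mul(Add(2, Y), Add(4, G)))
Function('N')(O) = Mul(Pow(Add(5, O), -1), Add(-4, O)) (Function('N')(O) = Mul(Add(O, Add(8, Mul(2, -5), Mul(4, 2), Mul(-5, 2))), Pow(Add(O, 5), -1)) = Mul(Add(O, Add(8, -10, 8, -10)), Pow(Add(5, O), -1)) = Mul(Add(O, -4), Pow(Add(5, O), -1)) = Mul(Add(-4, O), Pow(Add(5, O), -1)) = Mul(Pow(Add(5, O), -1), Add(-4, O)))
Mul(A, Function('N')(-23)) = Mul(4, Mul(Pow(Add(5, -23), -1), Add(-4, -23))) = Mul(4, Mul(Pow(-18, -1), -27)) = Mul(4, Mul(Rational(-1, 18), -27)) = Mul(4, Rational(3, 2)) = 6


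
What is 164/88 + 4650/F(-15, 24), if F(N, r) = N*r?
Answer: -1459/132 ≈ -11.053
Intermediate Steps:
164/88 + 4650/F(-15, 24) = 164/88 + 4650/((-15*24)) = 164*(1/88) + 4650/(-360) = 41/22 + 4650*(-1/360) = 41/22 - 155/12 = -1459/132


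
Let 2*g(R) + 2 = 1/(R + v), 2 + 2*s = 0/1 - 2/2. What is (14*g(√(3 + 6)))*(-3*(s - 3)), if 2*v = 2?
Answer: -1323/8 ≈ -165.38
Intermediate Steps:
v = 1 (v = (½)*2 = 1)
s = -3/2 (s = -1 + (0/1 - 2/2)/2 = -1 + (0*1 - 2*½)/2 = -1 + (0 - 1)/2 = -1 + (½)*(-1) = -1 - ½ = -3/2 ≈ -1.5000)
g(R) = -1 + 1/(2*(1 + R)) (g(R) = -1 + 1/(2*(R + 1)) = -1 + 1/(2*(1 + R)))
(14*g(√(3 + 6)))*(-3*(s - 3)) = (14*((-½ - √(3 + 6))/(1 + √(3 + 6))))*(-3*(-3/2 - 3)) = (14*((-½ - √9)/(1 + √9)))*(-3*(-9/2)) = (14*((-½ - 1*3)/(1 + 3)))*(27/2) = (14*((-½ - 3)/4))*(27/2) = (14*((¼)*(-7/2)))*(27/2) = (14*(-7/8))*(27/2) = -49/4*27/2 = -1323/8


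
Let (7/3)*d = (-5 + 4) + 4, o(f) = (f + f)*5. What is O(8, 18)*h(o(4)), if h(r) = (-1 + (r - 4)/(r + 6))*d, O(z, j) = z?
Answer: -360/161 ≈ -2.2360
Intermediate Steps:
o(f) = 10*f (o(f) = (2*f)*5 = 10*f)
d = 9/7 (d = 3*((-5 + 4) + 4)/7 = 3*(-1 + 4)/7 = (3/7)*3 = 9/7 ≈ 1.2857)
h(r) = -9/7 + 9*(-4 + r)/(7*(6 + r)) (h(r) = (-1 + (r - 4)/(r + 6))*(9/7) = (-1 + (-4 + r)/(6 + r))*(9/7) = -9/7 + 9*(-4 + r)/(7*(6 + r)))
O(8, 18)*h(o(4)) = 8*(-90/(42 + 7*(10*4))) = 8*(-90/(42 + 7*40)) = 8*(-90/(42 + 280)) = 8*(-90/322) = 8*(-90*1/322) = 8*(-45/161) = -360/161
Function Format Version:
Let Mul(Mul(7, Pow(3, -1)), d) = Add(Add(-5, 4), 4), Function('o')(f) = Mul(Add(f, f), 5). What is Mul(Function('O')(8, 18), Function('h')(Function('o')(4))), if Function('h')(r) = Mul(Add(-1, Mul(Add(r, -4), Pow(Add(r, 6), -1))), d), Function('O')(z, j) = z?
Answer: Rational(-360, 161) ≈ -2.2360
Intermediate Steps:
Function('o')(f) = Mul(10, f) (Function('o')(f) = Mul(Mul(2, f), 5) = Mul(10, f))
d = Rational(9, 7) (d = Mul(Rational(3, 7), Add(Add(-5, 4), 4)) = Mul(Rational(3, 7), Add(-1, 4)) = Mul(Rational(3, 7), 3) = Rational(9, 7) ≈ 1.2857)
Function('h')(r) = Add(Rational(-9, 7), Mul(Rational(9, 7), Pow(Add(6, r), -1), Add(-4, r))) (Function('h')(r) = Mul(Add(-1, Mul(Add(r, -4), Pow(Add(r, 6), -1))), Rational(9, 7)) = Mul(Add(-1, Mul(Add(-4, r), Pow(Add(6, r), -1))), Rational(9, 7)) = Mul(Add(-1, Mul(Pow(Add(6, r), -1), Add(-4, r))), Rational(9, 7)) = Add(Rational(-9, 7), Mul(Rational(9, 7), Pow(Add(6, r), -1), Add(-4, r))))
Mul(Function('O')(8, 18), Function('h')(Function('o')(4))) = Mul(8, Mul(-90, Pow(Add(42, Mul(7, Mul(10, 4))), -1))) = Mul(8, Mul(-90, Pow(Add(42, Mul(7, 40)), -1))) = Mul(8, Mul(-90, Pow(Add(42, 280), -1))) = Mul(8, Mul(-90, Pow(322, -1))) = Mul(8, Mul(-90, Rational(1, 322))) = Mul(8, Rational(-45, 161)) = Rational(-360, 161)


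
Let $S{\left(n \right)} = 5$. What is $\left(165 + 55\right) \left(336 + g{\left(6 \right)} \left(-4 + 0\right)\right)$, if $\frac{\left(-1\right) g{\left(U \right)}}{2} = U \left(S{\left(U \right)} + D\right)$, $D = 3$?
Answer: $158400$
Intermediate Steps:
$g{\left(U \right)} = - 16 U$ ($g{\left(U \right)} = - 2 U \left(5 + 3\right) = - 2 U 8 = - 2 \cdot 8 U = - 16 U$)
$\left(165 + 55\right) \left(336 + g{\left(6 \right)} \left(-4 + 0\right)\right) = \left(165 + 55\right) \left(336 + \left(-16\right) 6 \left(-4 + 0\right)\right) = 220 \left(336 - -384\right) = 220 \left(336 + 384\right) = 220 \cdot 720 = 158400$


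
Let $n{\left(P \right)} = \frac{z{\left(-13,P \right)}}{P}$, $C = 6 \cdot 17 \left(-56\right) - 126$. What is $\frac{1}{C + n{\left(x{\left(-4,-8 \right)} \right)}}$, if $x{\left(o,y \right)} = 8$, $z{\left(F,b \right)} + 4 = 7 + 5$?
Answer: $- \frac{1}{5837} \approx -0.00017132$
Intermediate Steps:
$z{\left(F,b \right)} = 8$ ($z{\left(F,b \right)} = -4 + \left(7 + 5\right) = -4 + 12 = 8$)
$C = -5838$ ($C = 102 \left(-56\right) - 126 = -5712 - 126 = -5838$)
$n{\left(P \right)} = \frac{8}{P}$
$\frac{1}{C + n{\left(x{\left(-4,-8 \right)} \right)}} = \frac{1}{-5838 + \frac{8}{8}} = \frac{1}{-5838 + 8 \cdot \frac{1}{8}} = \frac{1}{-5838 + 1} = \frac{1}{-5837} = - \frac{1}{5837}$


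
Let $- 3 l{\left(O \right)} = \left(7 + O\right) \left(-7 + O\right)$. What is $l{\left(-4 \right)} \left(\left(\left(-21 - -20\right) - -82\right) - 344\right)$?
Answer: $-2893$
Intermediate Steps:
$l{\left(O \right)} = - \frac{\left(-7 + O\right) \left(7 + O\right)}{3}$ ($l{\left(O \right)} = - \frac{\left(7 + O\right) \left(-7 + O\right)}{3} = - \frac{\left(-7 + O\right) \left(7 + O\right)}{3}$)
$l{\left(-4 \right)} \left(\left(\left(-21 - -20\right) - -82\right) - 344\right) = \left(\frac{49}{3} - \frac{\left(-4\right)^{2}}{3}\right) \left(\left(\left(-21 - -20\right) - -82\right) - 344\right) = \left(\frac{49}{3} - \frac{16}{3}\right) \left(\left(\left(-21 + 20\right) + 82\right) - 344\right) = \left(\frac{49}{3} - \frac{16}{3}\right) \left(\left(-1 + 82\right) - 344\right) = 11 \left(81 - 344\right) = 11 \left(-263\right) = -2893$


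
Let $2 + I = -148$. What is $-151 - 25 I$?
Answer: $3599$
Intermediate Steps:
$I = -150$ ($I = -2 - 148 = -150$)
$-151 - 25 I = -151 - -3750 = -151 + 3750 = 3599$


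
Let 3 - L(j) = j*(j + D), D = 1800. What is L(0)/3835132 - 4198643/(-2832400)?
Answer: 4025589655769/2715656969200 ≈ 1.4824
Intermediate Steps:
L(j) = 3 - j*(1800 + j) (L(j) = 3 - j*(j + 1800) = 3 - j*(1800 + j))
L(0)/3835132 - 4198643/(-2832400) = (3 - 1*0**2 - 1800*0)/3835132 - 4198643/(-2832400) = (3 - 1*0 + 0)*(1/3835132) - 4198643*(-1/2832400) = (3 + 0 + 0)*(1/3835132) + 4198643/2832400 = 3*(1/3835132) + 4198643/2832400 = 3/3835132 + 4198643/2832400 = 4025589655769/2715656969200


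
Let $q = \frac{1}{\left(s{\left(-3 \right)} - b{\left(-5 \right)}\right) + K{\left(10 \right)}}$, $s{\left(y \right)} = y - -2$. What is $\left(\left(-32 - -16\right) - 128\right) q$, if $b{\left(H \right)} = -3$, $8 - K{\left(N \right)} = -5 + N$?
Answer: $- \frac{144}{5} \approx -28.8$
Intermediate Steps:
$s{\left(y \right)} = 2 + y$ ($s{\left(y \right)} = y + 2 = 2 + y$)
$K{\left(N \right)} = 13 - N$ ($K{\left(N \right)} = 8 - \left(-5 + N\right) = 13 - N$)
$q = \frac{1}{5}$ ($q = \frac{1}{\left(\left(2 - 3\right) - -3\right) + \left(13 - 10\right)} = \frac{1}{\left(-1 + 3\right) + \left(13 - 10\right)} = \frac{1}{2 + 3} = \frac{1}{5} \approx 0.2$)
$\left(\left(-32 - -16\right) - 128\right) q = \left(\left(-32 - -16\right) - 128\right) \frac{1}{5} = \left(\left(-32 + 16\right) - 128\right) \frac{1}{5} = \left(-16 - 128\right) \frac{1}{5} = \left(-144\right) \frac{1}{5} = - \frac{144}{5}$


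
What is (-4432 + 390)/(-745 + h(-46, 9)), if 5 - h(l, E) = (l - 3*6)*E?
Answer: 2021/82 ≈ 24.646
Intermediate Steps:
h(l, E) = 5 - E*(-18 + l) (h(l, E) = 5 - (l - 3*6)*E = 5 - (l - 18)*E = 5 - (-18 + l)*E = 5 - E*(-18 + l))
(-4432 + 390)/(-745 + h(-46, 9)) = (-4432 + 390)/(-745 + (5 + 18*9 - 1*9*(-46))) = -4042/(-745 + (5 + 162 + 414)) = -4042/(-745 + 581) = -4042/(-164) = -4042*(-1/164) = 2021/82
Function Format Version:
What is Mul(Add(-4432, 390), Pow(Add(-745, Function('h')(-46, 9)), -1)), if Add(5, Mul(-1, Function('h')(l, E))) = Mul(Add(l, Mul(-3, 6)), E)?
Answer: Rational(2021, 82) ≈ 24.646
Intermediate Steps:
Function('h')(l, E) = Add(5, Mul(-1, E, Add(-18, l))) (Function('h')(l, E) = Add(5, Mul(-1, Mul(Add(l, Mul(-3, 6)), E))) = Add(5, Mul(-1, Mul(Add(l, -18), E))) = Add(5, Mul(-1, Mul(Add(-18, l), E))) = Add(5, Mul(-1, Mul(E, Add(-18, l)))) = Add(5, Mul(-1, E, Add(-18, l))))
Mul(Add(-4432, 390), Pow(Add(-745, Function('h')(-46, 9)), -1)) = Mul(Add(-4432, 390), Pow(Add(-745, Add(5, Mul(18, 9), Mul(-1, 9, -46))), -1)) = Mul(-4042, Pow(Add(-745, Add(5, 162, 414)), -1)) = Mul(-4042, Pow(Add(-745, 581), -1)) = Mul(-4042, Pow(-164, -1)) = Mul(-4042, Rational(-1, 164)) = Rational(2021, 82)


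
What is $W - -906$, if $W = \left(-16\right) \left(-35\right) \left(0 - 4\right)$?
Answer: $-1334$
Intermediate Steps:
$W = -2240$ ($W = 560 \left(0 - 4\right) = 560 \left(-4\right) = -2240$)
$W - -906 = -2240 - -906 = -2240 + 906 = -1334$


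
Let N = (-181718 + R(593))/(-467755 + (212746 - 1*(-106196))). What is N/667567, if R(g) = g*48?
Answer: 153254/99342647971 ≈ 1.5427e-6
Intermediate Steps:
R(g) = 48*g
N = 153254/148813 (N = (-181718 + 48*593)/(-467755 + (212746 - 1*(-106196))) = (-181718 + 28464)/(-467755 + (212746 + 106196)) = -153254/(-467755 + 318942) = -153254/(-148813) = -153254*(-1/148813) = 153254/148813 ≈ 1.0298)
N/667567 = (153254/148813)/667567 = (153254/148813)*(1/667567) = 153254/99342647971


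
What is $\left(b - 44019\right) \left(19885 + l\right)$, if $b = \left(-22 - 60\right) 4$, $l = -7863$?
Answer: $-533139634$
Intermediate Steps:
$b = -328$ ($b = \left(-82\right) 4 = -328$)
$\left(b - 44019\right) \left(19885 + l\right) = \left(-328 - 44019\right) \left(19885 - 7863\right) = \left(-44347\right) 12022 = -533139634$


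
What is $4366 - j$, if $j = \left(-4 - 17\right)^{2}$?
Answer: $3925$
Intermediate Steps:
$j = 441$ ($j = \left(-21\right)^{2} = 441$)
$4366 - j = 4366 - 441 = 3925$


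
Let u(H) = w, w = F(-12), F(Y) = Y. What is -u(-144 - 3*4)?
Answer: 12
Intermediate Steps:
w = -12
u(H) = -12
-u(-144 - 3*4) = -1*(-12) = 12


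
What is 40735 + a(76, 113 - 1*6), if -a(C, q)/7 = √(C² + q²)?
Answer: 40735 - 35*√689 ≈ 39816.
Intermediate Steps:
a(C, q) = -7*√(C² + q²)
40735 + a(76, 113 - 1*6) = 40735 - 7*√(76² + (113 - 1*6)²) = 40735 - 7*√(5776 + (113 - 6)²) = 40735 - 7*√(5776 + 107²) = 40735 - 7*√(5776 + 11449) = 40735 - 35*√689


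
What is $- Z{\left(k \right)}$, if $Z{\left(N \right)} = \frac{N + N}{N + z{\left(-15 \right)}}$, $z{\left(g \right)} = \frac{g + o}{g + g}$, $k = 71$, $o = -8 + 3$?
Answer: $- \frac{426}{215} \approx -1.9814$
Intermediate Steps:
$o = -5$
$z{\left(g \right)} = \frac{-5 + g}{2 g}$ ($z{\left(g \right)} = \frac{g - 5}{g + g} = \frac{-5 + g}{2 g}$)
$Z{\left(N \right)} = \frac{2 N}{\frac{2}{3} + N}$ ($Z{\left(N \right)} = \frac{N + N}{N + \frac{-5 - 15}{2 \left(-15\right)}} = \frac{2 N}{N + \frac{1}{2} \left(- \frac{1}{15}\right) \left(-20\right)} = \frac{2 N}{N + \frac{2}{3}} = \frac{2 N}{\frac{2}{3} + N}$)
$- Z{\left(k \right)} = - \frac{6 \cdot 71}{2 + 3 \cdot 71} = - \frac{6 \cdot 71}{2 + 213} = - \frac{6 \cdot 71}{215} = \left(-1\right) \frac{426}{215} = - \frac{426}{215}$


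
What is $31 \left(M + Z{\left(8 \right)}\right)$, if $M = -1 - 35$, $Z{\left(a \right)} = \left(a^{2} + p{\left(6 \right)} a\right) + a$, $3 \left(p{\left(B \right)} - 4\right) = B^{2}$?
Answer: $5084$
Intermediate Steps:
$p{\left(B \right)} = 4 + \frac{B^{2}}{3}$
$Z{\left(a \right)} = a^{2} + 17 a$ ($Z{\left(a \right)} = \left(a^{2} + \left(4 + \frac{6^{2}}{3}\right) a\right) + a = \left(a^{2} + \left(4 + \frac{1}{3} \cdot 36\right) a\right) + a = \left(a^{2} + \left(4 + 12\right) a\right) + a = \left(a^{2} + 16 a\right) + a = a^{2} + 17 a$)
$M = -36$ ($M = -1 - 35 = -36$)
$31 \left(M + Z{\left(8 \right)}\right) = 31 \left(-36 + 8 \left(17 + 8\right)\right) = 31 \left(-36 + 8 \cdot 25\right) = 31 \left(-36 + 200\right) = 31 \cdot 164 = 5084$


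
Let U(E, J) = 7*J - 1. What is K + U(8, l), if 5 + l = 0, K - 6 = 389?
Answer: 359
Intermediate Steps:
K = 395 (K = 6 + 389 = 395)
l = -5 (l = -5 + 0 = -5)
U(E, J) = -1 + 7*J
K + U(8, l) = 395 + (-1 + 7*(-5)) = 395 + (-1 - 35) = 395 - 36 = 359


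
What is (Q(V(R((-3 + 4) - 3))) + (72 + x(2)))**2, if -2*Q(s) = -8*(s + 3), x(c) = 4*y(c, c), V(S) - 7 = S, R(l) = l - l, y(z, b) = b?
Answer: 14400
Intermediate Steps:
R(l) = 0
V(S) = 7 + S
x(c) = 4*c
Q(s) = 12 + 4*s (Q(s) = -(-4)*(s + 3) = -(-4)*(3 + s) = -(-24 - 8*s)/2 = 12 + 4*s)
(Q(V(R((-3 + 4) - 3))) + (72 + x(2)))**2 = ((12 + 4*(7 + 0)) + (72 + 4*2))**2 = ((12 + 4*7) + (72 + 8))**2 = ((12 + 28) + 80)**2 = (40 + 80)**2 = 120**2 = 14400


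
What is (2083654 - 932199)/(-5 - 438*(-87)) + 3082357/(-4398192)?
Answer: 4946879285303/167575513392 ≈ 29.520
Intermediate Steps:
(2083654 - 932199)/(-5 - 438*(-87)) + 3082357/(-4398192) = 1151455/(-5 + 38106) + 3082357*(-1/4398192) = 1151455/38101 - 3082357/4398192 = 4946879285303/167575513392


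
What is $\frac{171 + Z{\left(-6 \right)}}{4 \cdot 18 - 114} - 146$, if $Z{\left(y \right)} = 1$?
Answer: $- \frac{3152}{21} \approx -150.1$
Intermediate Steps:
$\frac{171 + Z{\left(-6 \right)}}{4 \cdot 18 - 114} - 146 = \frac{171 + 1}{4 \cdot 18 - 114} - 146 = \frac{172}{72 - 114} - 146 = \frac{172}{-42} - 146 = 172 \left(- \frac{1}{42}\right) - 146 = - \frac{86}{21} - 146 = - \frac{3152}{21}$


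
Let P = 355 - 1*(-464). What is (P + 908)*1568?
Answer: 2707936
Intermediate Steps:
P = 819 (P = 355 + 464 = 819)
(P + 908)*1568 = (819 + 908)*1568 = 1727*1568 = 2707936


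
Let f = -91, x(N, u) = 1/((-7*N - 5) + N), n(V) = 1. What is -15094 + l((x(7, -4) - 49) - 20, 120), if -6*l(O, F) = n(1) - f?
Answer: -45328/3 ≈ -15109.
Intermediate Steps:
x(N, u) = 1/(-5 - 6*N) (x(N, u) = 1/((-5 - 7*N) + N) = 1/(-5 - 6*N))
l(O, F) = -46/3 (l(O, F) = -(1 - 1*(-91))/6 = -(1 + 91)/6 = -⅙*92 = -46/3)
-15094 + l((x(7, -4) - 49) - 20, 120) = -15094 - 46/3 = -45328/3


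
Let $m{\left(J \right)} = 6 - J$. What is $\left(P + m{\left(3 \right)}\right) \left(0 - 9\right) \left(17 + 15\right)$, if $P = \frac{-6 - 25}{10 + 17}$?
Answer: $- \frac{1600}{3} \approx -533.33$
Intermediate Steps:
$P = - \frac{31}{27} \approx -1.1481$
$\left(P + m{\left(3 \right)}\right) \left(0 - 9\right) \left(17 + 15\right) = \left(- \frac{31}{27} + \left(6 - 3\right)\right) \left(0 - 9\right) \left(17 + 15\right) = \left(- \frac{31}{27} + \left(6 - 3\right)\right) \left(\left(-9\right) 32\right) = \left(- \frac{31}{27} + 3\right) \left(-288\right) = \frac{50}{27} \left(-288\right) = - \frac{1600}{3}$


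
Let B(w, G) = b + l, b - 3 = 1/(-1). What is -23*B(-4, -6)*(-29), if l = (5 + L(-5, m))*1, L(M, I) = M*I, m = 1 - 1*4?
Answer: 14674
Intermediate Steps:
m = -3 (m = 1 - 4 = -3)
b = 2 (b = 3 + 1/(-1) = 3 - 1 = 2)
L(M, I) = I*M
l = 20 (l = (5 - 3*(-5))*1 = (5 + 15)*1 = 20*1 = 20)
B(w, G) = 22 (B(w, G) = 2 + 20 = 22)
-23*B(-4, -6)*(-29) = -23*22*(-29) = -506*(-29) = 14674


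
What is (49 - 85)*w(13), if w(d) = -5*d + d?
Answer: 1872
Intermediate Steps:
w(d) = -4*d
(49 - 85)*w(13) = (49 - 85)*(-4*13) = -36*(-52) = 1872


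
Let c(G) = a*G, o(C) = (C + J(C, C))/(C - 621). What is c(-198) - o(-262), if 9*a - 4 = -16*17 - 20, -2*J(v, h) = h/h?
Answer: 11188851/1766 ≈ 6335.7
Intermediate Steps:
J(v, h) = -½ (J(v, h) = -h/(2*h) = -½*1 = -½)
o(C) = (-½ + C)/(-621 + C) (o(C) = (C - ½)/(C - 621) = (-½ + C)/(-621 + C))
a = -32 (a = 4/9 + (-16*17 - 20)/9 = 4/9 + (-272 - 20)/9 = 4/9 + (⅑)*(-292) = 4/9 - 292/9 = -32)
c(G) = -32*G
c(-198) - o(-262) = -32*(-198) - (-½ - 262)/(-621 - 262) = 6336 - (-525)/((-883)*2) = 6336 - (-1)*(-525)/(883*2) = 6336 - 1*525/1766 = 6336 - 525/1766 = 11188851/1766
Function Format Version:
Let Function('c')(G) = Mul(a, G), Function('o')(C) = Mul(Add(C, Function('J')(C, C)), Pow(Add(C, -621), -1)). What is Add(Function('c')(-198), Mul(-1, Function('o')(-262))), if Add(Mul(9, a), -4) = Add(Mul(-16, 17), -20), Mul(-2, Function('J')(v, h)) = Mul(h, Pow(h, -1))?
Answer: Rational(11188851, 1766) ≈ 6335.7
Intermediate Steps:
Function('J')(v, h) = Rational(-1, 2) (Function('J')(v, h) = Mul(Rational(-1, 2), Mul(h, Pow(h, -1))) = Mul(Rational(-1, 2), 1) = Rational(-1, 2))
Function('o')(C) = Mul(Pow(Add(-621, C), -1), Add(Rational(-1, 2), C)) (Function('o')(C) = Mul(Add(C, Rational(-1, 2)), Pow(Add(C, -621), -1)) = Mul(Add(Rational(-1, 2), C), Pow(Add(-621, C), -1)) = Mul(Pow(Add(-621, C), -1), Add(Rational(-1, 2), C)))
a = -32 (a = Add(Rational(4, 9), Mul(Rational(1, 9), Add(Mul(-16, 17), -20))) = Add(Rational(4, 9), Mul(Rational(1, 9), Add(-272, -20))) = Add(Rational(4, 9), Mul(Rational(1, 9), -292)) = Add(Rational(4, 9), Rational(-292, 9)) = -32)
Function('c')(G) = Mul(-32, G)
Add(Function('c')(-198), Mul(-1, Function('o')(-262))) = Add(Mul(-32, -198), Mul(-1, Mul(Pow(Add(-621, -262), -1), Add(Rational(-1, 2), -262)))) = Add(6336, Mul(-1, Mul(Pow(-883, -1), Rational(-525, 2)))) = Add(6336, Mul(-1, Mul(Rational(-1, 883), Rational(-525, 2)))) = Add(6336, Mul(-1, Rational(525, 1766))) = Add(6336, Rational(-525, 1766)) = Rational(11188851, 1766)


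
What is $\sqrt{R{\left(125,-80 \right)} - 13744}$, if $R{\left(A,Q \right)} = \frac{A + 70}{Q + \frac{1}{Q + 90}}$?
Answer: $\frac{i \sqrt{8775741394}}{799} \approx 117.25 i$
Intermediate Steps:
$R{\left(A,Q \right)} = \frac{70 + A}{Q + \frac{1}{90 + Q}}$
$\sqrt{R{\left(125,-80 \right)} - 13744} = \sqrt{\frac{6300 + 70 \left(-80\right) + 90 \cdot 125 + 125 \left(-80\right)}{1 + \left(-80\right)^{2} + 90 \left(-80\right)} - 13744} = \sqrt{\frac{6300 - 5600 + 11250 - 10000}{1 + 6400 - 7200} - 13744} = \sqrt{\frac{1}{-799} \cdot 1950 - 13744} = \sqrt{\left(- \frac{1}{799}\right) 1950 - 13744} = \sqrt{- \frac{1950}{799} - 13744} = \sqrt{- \frac{10983406}{799}} = \frac{i \sqrt{8775741394}}{799}$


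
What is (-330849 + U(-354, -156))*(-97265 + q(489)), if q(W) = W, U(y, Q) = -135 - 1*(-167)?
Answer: 32015145992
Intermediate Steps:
U(y, Q) = 32 (U(y, Q) = -135 + 167 = 32)
(-330849 + U(-354, -156))*(-97265 + q(489)) = (-330849 + 32)*(-97265 + 489) = -330817*(-96776) = 32015145992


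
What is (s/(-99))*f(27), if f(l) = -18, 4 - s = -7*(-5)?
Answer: -62/11 ≈ -5.6364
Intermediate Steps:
s = -31 (s = 4 - (-7)*(-5) = 4 - 1*35 = 4 - 35 = -31)
(s/(-99))*f(27) = -31/(-99)*(-18) = -31*(-1/99)*(-18) = (31/99)*(-18) = -62/11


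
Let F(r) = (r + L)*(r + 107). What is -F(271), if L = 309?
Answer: -219240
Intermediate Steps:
F(r) = (107 + r)*(309 + r) (F(r) = (r + 309)*(r + 107) = (309 + r)*(107 + r) = (107 + r)*(309 + r))
-F(271) = -(33063 + 271² + 416*271) = -(33063 + 73441 + 112736) = -1*219240 = -219240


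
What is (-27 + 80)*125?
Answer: 6625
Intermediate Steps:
(-27 + 80)*125 = 53*125 = 6625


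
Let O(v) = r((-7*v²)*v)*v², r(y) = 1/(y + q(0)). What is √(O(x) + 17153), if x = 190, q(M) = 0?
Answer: √30341940370/1330 ≈ 130.97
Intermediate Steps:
r(y) = 1/y (r(y) = 1/(y + 0) = 1/y)
O(v) = -1/(7*v) (O(v) = v²/(((-7*v²)*v)) = v²/((-7*v³)) = (-1/(7*v³))*v² = -1/(7*v))
√(O(x) + 17153) = √(-⅐/190 + 17153) = √(-⅐*1/190 + 17153) = √(-1/1330 + 17153) = √(22813489/1330) = √30341940370/1330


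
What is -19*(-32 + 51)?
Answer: -361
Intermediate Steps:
-19*(-32 + 51) = -19*19 = -361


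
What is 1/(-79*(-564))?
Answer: 1/44556 ≈ 2.2444e-5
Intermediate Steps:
1/(-79*(-564)) = 1/44556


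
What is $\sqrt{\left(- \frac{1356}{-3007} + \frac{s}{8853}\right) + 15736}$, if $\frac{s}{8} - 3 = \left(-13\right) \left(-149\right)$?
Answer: $\frac{2 \sqrt{2788322250638182011}}{26620971} \approx 125.45$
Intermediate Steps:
$s = 15520$ ($s = 24 + 8 \left(\left(-13\right) \left(-149\right)\right) = 24 + 8 \cdot 1937 = 24 + 15496 = 15520$)
$\sqrt{\left(- \frac{1356}{-3007} + \frac{s}{8853}\right) + 15736} = \sqrt{\left(- \frac{1356}{-3007} + \frac{15520}{8853}\right) + 15736} = \sqrt{\left(\left(-1356\right) \left(- \frac{1}{3007}\right) + 15520 \cdot \frac{1}{8853}\right) + 15736} = \sqrt{\left(\frac{1356}{3007} + \frac{15520}{8853}\right) + 15736} = \sqrt{\frac{58673308}{26620971} + 15736} = \sqrt{\frac{418966272964}{26620971}} = \frac{2 \sqrt{2788322250638182011}}{26620971}$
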